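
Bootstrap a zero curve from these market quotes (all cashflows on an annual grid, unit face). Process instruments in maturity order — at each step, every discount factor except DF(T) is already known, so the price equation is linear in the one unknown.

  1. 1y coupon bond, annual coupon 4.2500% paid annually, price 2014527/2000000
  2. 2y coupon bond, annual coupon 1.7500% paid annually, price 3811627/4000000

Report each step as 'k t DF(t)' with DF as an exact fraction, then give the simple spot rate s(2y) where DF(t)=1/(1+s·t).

1 1 4831/5000
2 2 9199/10000
s(2y) = (1/(9199/10000) − 1)/(2) = 801/18398 ≈ 4.3537%

step 1 [1y] bond c/1=17/400: DF=(2014527/2000000 − 17/400·(0))/(1+17/400) = 4831/5000 ≈ 0.966200
step 2 [2y] bond c/1=7/400: DF=(3811627/4000000 − 7/400·(0.966200))/(1+7/400) = 9199/10000 ≈ 0.919900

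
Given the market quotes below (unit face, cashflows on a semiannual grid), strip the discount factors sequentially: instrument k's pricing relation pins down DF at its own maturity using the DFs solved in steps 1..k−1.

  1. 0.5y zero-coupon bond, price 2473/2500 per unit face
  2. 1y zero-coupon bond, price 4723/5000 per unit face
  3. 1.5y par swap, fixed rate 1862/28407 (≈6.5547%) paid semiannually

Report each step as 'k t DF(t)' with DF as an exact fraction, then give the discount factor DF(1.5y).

step 1 [0.5y] zero: DF = P = 2473/2500 ≈ 0.989200
step 2 [1y] zero: DF = P = 4723/5000 ≈ 0.944600
step 3 [1.5y] swap r/2=931/28407: DF=(1 − 931/28407·(0.989200+0.944600))/(1+931/28407) = 9069/10000 ≈ 0.906900

1 1/2 2473/2500
2 1 4723/5000
3 3/2 9069/10000
DF(1.5y) = 9069/10000 ≈ 0.906900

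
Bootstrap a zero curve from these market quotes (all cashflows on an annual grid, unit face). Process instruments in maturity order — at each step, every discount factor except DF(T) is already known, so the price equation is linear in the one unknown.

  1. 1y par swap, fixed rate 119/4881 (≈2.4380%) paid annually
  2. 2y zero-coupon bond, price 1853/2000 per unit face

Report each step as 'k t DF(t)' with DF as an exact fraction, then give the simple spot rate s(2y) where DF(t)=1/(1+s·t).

1 1 4881/5000
2 2 1853/2000
s(2y) = (1/(1853/2000) − 1)/(2) = 147/3706 ≈ 3.9665%

step 1 [1y] swap r/1=119/4881: DF=(1 − 119/4881·(0))/(1+119/4881) = 4881/5000 ≈ 0.976200
step 2 [2y] zero: DF = P = 1853/2000 ≈ 0.926500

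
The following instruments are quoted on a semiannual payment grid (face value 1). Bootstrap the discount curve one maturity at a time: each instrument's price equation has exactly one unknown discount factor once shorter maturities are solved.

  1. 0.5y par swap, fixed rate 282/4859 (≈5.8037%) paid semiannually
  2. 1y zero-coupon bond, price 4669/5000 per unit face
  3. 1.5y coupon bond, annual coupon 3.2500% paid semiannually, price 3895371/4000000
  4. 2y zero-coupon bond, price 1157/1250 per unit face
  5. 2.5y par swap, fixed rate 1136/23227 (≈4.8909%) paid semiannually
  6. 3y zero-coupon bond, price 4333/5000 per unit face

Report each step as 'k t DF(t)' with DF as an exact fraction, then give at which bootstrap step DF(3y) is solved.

1 1/2 4859/5000
2 1 4669/5000
3 3/2 4639/5000
4 2 1157/1250
5 5/2 554/625
6 3 4333/5000
DF(3y) is solved at step 6

step 1 [0.5y] swap r/2=141/4859: DF=(1 − 141/4859·(0))/(1+141/4859) = 4859/5000 ≈ 0.971800
step 2 [1y] zero: DF = P = 4669/5000 ≈ 0.933800
step 3 [1.5y] bond c/2=13/800: DF=(3895371/4000000 − 13/800·(0.971800+0.933800))/(1+13/800) = 4639/5000 ≈ 0.927800
step 4 [2y] zero: DF = P = 1157/1250 ≈ 0.925600
step 5 [2.5y] swap r/2=568/23227: DF=(1 − 568/23227·(0.971800+0.933800+0.927800+0.925600))/(1+568/23227) = 554/625 ≈ 0.886400
step 6 [3y] zero: DF = P = 4333/5000 ≈ 0.866600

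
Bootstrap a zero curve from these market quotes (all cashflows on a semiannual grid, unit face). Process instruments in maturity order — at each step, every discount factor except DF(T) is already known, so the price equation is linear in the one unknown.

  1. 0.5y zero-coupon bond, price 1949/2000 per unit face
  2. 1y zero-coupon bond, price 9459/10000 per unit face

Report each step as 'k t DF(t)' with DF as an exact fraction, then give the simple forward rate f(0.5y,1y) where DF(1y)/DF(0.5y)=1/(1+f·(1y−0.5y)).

step 1 [0.5y] zero: DF = P = 1949/2000 ≈ 0.974500
step 2 [1y] zero: DF = P = 9459/10000 ≈ 0.945900

1 1/2 1949/2000
2 1 9459/10000
f(0.5y,1y) = ((1949/2000)/(9459/10000) − 1)/(1/2) = 572/9459 ≈ 6.0472%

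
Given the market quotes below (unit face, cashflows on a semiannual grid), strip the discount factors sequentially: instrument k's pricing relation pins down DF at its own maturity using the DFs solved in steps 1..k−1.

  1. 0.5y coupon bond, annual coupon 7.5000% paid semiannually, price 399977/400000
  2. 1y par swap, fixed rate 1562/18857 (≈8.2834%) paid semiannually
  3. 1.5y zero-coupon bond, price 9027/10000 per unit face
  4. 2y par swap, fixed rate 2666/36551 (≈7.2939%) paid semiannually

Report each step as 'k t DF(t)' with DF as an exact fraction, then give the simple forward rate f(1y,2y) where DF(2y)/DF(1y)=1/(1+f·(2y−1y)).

step 1 [0.5y] bond c/2=3/80: DF=(399977/400000 − 3/80·(0))/(1+3/80) = 4819/5000 ≈ 0.963800
step 2 [1y] swap r/2=781/18857: DF=(1 − 781/18857·(0.963800))/(1+781/18857) = 9219/10000 ≈ 0.921900
step 3 [1.5y] zero: DF = P = 9027/10000 ≈ 0.902700
step 4 [2y] swap r/2=1333/36551: DF=(1 − 1333/36551·(0.963800+0.921900+0.902700))/(1+1333/36551) = 8667/10000 ≈ 0.866700

1 1/2 4819/5000
2 1 9219/10000
3 3/2 9027/10000
4 2 8667/10000
f(1y,2y) = ((9219/10000)/(8667/10000) − 1)/(1) = 184/2889 ≈ 6.3690%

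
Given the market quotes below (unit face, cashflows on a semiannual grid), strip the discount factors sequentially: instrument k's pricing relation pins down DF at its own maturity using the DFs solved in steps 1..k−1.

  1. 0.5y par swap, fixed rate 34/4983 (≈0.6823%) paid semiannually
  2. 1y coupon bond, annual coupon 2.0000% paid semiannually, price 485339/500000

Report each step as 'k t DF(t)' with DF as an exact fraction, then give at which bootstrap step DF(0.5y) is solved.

step 1 [0.5y] swap r/2=17/4983: DF=(1 − 17/4983·(0))/(1+17/4983) = 4983/5000 ≈ 0.996600
step 2 [1y] bond c/2=1/100: DF=(485339/500000 − 1/100·(0.996600))/(1+1/100) = 1189/1250 ≈ 0.951200

1 1/2 4983/5000
2 1 1189/1250
DF(0.5y) is solved at step 1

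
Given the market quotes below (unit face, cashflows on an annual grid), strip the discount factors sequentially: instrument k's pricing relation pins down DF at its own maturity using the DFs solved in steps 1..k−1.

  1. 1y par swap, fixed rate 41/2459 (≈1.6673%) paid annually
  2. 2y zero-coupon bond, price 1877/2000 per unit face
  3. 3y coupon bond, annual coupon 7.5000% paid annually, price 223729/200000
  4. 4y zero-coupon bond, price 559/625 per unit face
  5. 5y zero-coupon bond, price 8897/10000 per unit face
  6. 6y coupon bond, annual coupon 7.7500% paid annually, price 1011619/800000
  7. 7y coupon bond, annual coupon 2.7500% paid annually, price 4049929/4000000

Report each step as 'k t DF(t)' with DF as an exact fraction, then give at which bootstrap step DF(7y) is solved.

1 1 2459/2500
2 2 1877/2000
3 3 1813/2000
4 4 559/625
5 5 8897/10000
6 6 4209/5000
7 7 4197/5000
DF(7y) is solved at step 7

step 1 [1y] swap r/1=41/2459: DF=(1 − 41/2459·(0))/(1+41/2459) = 2459/2500 ≈ 0.983600
step 2 [2y] zero: DF = P = 1877/2000 ≈ 0.938500
step 3 [3y] bond c/1=3/40: DF=(223729/200000 − 3/40·(0.983600+0.938500))/(1+3/40) = 1813/2000 ≈ 0.906500
step 4 [4y] zero: DF = P = 559/625 ≈ 0.894400
step 5 [5y] zero: DF = P = 8897/10000 ≈ 0.889700
step 6 [6y] bond c/1=31/400: DF=(1011619/800000 − 31/400·(0.983600+0.938500+0.906500+0.894400+0.889700))/(1+31/400) = 4209/5000 ≈ 0.841800
step 7 [7y] bond c/1=11/400: DF=(4049929/4000000 − 11/400·(0.983600+0.938500+0.906500+0.894400+0.889700+0.841800))/(1+11/400) = 4197/5000 ≈ 0.839400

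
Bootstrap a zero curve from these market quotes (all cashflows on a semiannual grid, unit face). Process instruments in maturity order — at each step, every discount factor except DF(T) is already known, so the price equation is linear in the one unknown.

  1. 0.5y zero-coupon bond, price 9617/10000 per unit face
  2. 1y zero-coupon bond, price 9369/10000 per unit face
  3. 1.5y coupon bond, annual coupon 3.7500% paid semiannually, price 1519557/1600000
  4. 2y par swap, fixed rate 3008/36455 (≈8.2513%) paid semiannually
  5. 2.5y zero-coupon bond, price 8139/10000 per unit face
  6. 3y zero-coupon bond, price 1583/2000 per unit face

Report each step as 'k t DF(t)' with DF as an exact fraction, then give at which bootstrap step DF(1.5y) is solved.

1 1/2 9617/10000
2 1 9369/10000
3 3/2 8973/10000
4 2 531/625
5 5/2 8139/10000
6 3 1583/2000
DF(1.5y) is solved at step 3

step 1 [0.5y] zero: DF = P = 9617/10000 ≈ 0.961700
step 2 [1y] zero: DF = P = 9369/10000 ≈ 0.936900
step 3 [1.5y] bond c/2=3/160: DF=(1519557/1600000 − 3/160·(0.961700+0.936900))/(1+3/160) = 8973/10000 ≈ 0.897300
step 4 [2y] swap r/2=1504/36455: DF=(1 − 1504/36455·(0.961700+0.936900+0.897300))/(1+1504/36455) = 531/625 ≈ 0.849600
step 5 [2.5y] zero: DF = P = 8139/10000 ≈ 0.813900
step 6 [3y] zero: DF = P = 1583/2000 ≈ 0.791500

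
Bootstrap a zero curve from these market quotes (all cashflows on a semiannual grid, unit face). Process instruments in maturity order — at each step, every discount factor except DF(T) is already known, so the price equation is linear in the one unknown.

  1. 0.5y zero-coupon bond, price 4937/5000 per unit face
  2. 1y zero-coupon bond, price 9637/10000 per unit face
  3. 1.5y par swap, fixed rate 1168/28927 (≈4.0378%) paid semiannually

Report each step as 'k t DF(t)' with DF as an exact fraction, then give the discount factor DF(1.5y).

step 1 [0.5y] zero: DF = P = 4937/5000 ≈ 0.987400
step 2 [1y] zero: DF = P = 9637/10000 ≈ 0.963700
step 3 [1.5y] swap r/2=584/28927: DF=(1 − 584/28927·(0.987400+0.963700))/(1+584/28927) = 1177/1250 ≈ 0.941600

1 1/2 4937/5000
2 1 9637/10000
3 3/2 1177/1250
DF(1.5y) = 1177/1250 ≈ 0.941600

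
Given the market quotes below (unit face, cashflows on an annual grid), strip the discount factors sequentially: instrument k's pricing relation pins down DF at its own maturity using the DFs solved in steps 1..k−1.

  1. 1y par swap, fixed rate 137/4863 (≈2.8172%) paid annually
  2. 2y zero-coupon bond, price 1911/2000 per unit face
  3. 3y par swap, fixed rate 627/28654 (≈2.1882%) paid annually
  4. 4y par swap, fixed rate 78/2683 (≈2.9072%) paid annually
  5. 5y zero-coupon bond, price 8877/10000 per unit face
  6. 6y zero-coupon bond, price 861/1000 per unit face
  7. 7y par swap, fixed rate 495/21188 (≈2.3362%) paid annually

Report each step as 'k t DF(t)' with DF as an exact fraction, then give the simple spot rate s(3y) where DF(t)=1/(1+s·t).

1 1 4863/5000
2 2 1911/2000
3 3 9373/10000
4 4 2227/2500
5 5 8877/10000
6 6 861/1000
7 7 1703/2000
s(3y) = (1/(9373/10000) − 1)/(3) = 209/9373 ≈ 2.2298%

step 1 [1y] swap r/1=137/4863: DF=(1 − 137/4863·(0))/(1+137/4863) = 4863/5000 ≈ 0.972600
step 2 [2y] zero: DF = P = 1911/2000 ≈ 0.955500
step 3 [3y] swap r/1=627/28654: DF=(1 − 627/28654·(0.972600+0.955500))/(1+627/28654) = 9373/10000 ≈ 0.937300
step 4 [4y] swap r/1=78/2683: DF=(1 − 78/2683·(0.972600+0.955500+0.937300))/(1+78/2683) = 2227/2500 ≈ 0.890800
step 5 [5y] zero: DF = P = 8877/10000 ≈ 0.887700
step 6 [6y] zero: DF = P = 861/1000 ≈ 0.861000
step 7 [7y] swap r/1=495/21188: DF=(1 − 495/21188·(0.972600+0.955500+0.937300+0.890800+0.887700+0.861000))/(1+495/21188) = 1703/2000 ≈ 0.851500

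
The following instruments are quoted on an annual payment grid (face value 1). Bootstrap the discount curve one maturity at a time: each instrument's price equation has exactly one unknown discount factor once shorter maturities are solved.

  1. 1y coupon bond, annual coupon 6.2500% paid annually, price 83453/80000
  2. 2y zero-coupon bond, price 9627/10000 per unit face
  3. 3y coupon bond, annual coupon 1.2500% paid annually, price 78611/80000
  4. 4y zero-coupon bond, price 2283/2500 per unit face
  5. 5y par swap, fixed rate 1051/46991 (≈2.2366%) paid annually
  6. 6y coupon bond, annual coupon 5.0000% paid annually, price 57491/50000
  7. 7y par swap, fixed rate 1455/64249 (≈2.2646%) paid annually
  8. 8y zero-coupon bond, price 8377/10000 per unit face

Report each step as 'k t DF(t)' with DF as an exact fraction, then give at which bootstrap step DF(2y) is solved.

step 1 [1y] bond c/1=1/16: DF=(83453/80000 − 1/16·(0))/(1+1/16) = 4909/5000 ≈ 0.981800
step 2 [2y] zero: DF = P = 9627/10000 ≈ 0.962700
step 3 [3y] bond c/1=1/80: DF=(78611/80000 − 1/80·(0.981800+0.962700))/(1+1/80) = 1893/2000 ≈ 0.946500
step 4 [4y] zero: DF = P = 2283/2500 ≈ 0.913200
step 5 [5y] swap r/1=1051/46991: DF=(1 − 1051/46991·(0.981800+0.962700+0.946500+0.913200))/(1+1051/46991) = 8949/10000 ≈ 0.894900
step 6 [6y] bond c/1=1/20: DF=(57491/50000 − 1/20·(0.981800+0.962700+0.946500+0.913200+0.894900))/(1+1/20) = 8713/10000 ≈ 0.871300
step 7 [7y] swap r/1=1455/64249: DF=(1 − 1455/64249·(0.981800+0.962700+0.946500+0.913200+0.894900+0.871300))/(1+1455/64249) = 1709/2000 ≈ 0.854500
step 8 [8y] zero: DF = P = 8377/10000 ≈ 0.837700

1 1 4909/5000
2 2 9627/10000
3 3 1893/2000
4 4 2283/2500
5 5 8949/10000
6 6 8713/10000
7 7 1709/2000
8 8 8377/10000
DF(2y) is solved at step 2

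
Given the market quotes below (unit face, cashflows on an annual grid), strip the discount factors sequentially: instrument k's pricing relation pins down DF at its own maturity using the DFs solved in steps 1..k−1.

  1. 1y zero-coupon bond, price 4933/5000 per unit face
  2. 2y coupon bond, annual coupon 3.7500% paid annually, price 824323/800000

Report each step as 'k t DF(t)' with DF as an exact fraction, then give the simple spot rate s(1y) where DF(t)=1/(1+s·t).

step 1 [1y] zero: DF = P = 4933/5000 ≈ 0.986600
step 2 [2y] bond c/1=3/80: DF=(824323/800000 − 3/80·(0.986600))/(1+3/80) = 383/400 ≈ 0.957500

1 1 4933/5000
2 2 383/400
s(1y) = (1/(4933/5000) − 1)/(1) = 67/4933 ≈ 1.3582%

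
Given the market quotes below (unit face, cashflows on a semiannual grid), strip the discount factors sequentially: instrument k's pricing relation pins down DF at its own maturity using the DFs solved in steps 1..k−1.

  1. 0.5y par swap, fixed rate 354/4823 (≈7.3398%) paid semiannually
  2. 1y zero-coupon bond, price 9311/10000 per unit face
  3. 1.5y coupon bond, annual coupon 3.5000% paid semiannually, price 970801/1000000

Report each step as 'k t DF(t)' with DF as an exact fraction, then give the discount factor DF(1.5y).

step 1 [0.5y] swap r/2=177/4823: DF=(1 − 177/4823·(0))/(1+177/4823) = 4823/5000 ≈ 0.964600
step 2 [1y] zero: DF = P = 9311/10000 ≈ 0.931100
step 3 [1.5y] bond c/2=7/400: DF=(970801/1000000 − 7/400·(0.964600+0.931100))/(1+7/400) = 1843/2000 ≈ 0.921500

1 1/2 4823/5000
2 1 9311/10000
3 3/2 1843/2000
DF(1.5y) = 1843/2000 ≈ 0.921500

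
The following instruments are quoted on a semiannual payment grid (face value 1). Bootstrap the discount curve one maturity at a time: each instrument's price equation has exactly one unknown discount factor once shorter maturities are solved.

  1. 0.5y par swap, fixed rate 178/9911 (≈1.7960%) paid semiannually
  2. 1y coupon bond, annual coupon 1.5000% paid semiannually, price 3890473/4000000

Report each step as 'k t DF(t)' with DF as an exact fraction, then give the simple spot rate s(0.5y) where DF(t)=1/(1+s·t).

1 1/2 9911/10000
2 1 479/500
s(0.5y) = (1/(9911/10000) − 1)/(1/2) = 178/9911 ≈ 1.7960%

step 1 [0.5y] swap r/2=89/9911: DF=(1 − 89/9911·(0))/(1+89/9911) = 9911/10000 ≈ 0.991100
step 2 [1y] bond c/2=3/400: DF=(3890473/4000000 − 3/400·(0.991100))/(1+3/400) = 479/500 ≈ 0.958000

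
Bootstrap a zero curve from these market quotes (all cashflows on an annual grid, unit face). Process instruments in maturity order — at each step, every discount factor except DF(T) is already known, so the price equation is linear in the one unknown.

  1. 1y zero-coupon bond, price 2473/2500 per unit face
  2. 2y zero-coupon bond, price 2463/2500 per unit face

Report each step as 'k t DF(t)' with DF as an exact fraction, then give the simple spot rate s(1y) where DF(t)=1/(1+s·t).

step 1 [1y] zero: DF = P = 2473/2500 ≈ 0.989200
step 2 [2y] zero: DF = P = 2463/2500 ≈ 0.985200

1 1 2473/2500
2 2 2463/2500
s(1y) = (1/(2473/2500) − 1)/(1) = 27/2473 ≈ 1.0918%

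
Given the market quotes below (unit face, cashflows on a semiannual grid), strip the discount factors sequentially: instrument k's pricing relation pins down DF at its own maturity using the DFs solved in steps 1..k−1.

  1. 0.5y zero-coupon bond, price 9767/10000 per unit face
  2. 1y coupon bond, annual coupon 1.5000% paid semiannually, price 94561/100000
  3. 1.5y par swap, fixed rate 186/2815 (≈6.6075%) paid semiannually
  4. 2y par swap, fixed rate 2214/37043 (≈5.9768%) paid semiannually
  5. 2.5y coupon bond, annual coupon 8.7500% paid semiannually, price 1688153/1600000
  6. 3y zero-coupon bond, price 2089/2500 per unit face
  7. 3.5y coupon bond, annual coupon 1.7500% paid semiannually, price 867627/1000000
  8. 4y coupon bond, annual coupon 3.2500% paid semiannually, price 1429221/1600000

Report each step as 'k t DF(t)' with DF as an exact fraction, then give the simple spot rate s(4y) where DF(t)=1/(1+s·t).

1 1/2 9767/10000
2 1 9313/10000
3 3/2 907/1000
4 2 8893/10000
5 5/2 2139/2500
6 3 2089/2500
7 7/2 8133/10000
8 4 7797/10000
s(4y) = (1/(7797/10000) − 1)/(4) = 2203/31188 ≈ 7.0636%

step 1 [0.5y] zero: DF = P = 9767/10000 ≈ 0.976700
step 2 [1y] bond c/2=3/400: DF=(94561/100000 − 3/400·(0.976700))/(1+3/400) = 9313/10000 ≈ 0.931300
step 3 [1.5y] swap r/2=93/2815: DF=(1 − 93/2815·(0.976700+0.931300))/(1+93/2815) = 907/1000 ≈ 0.907000
step 4 [2y] swap r/2=1107/37043: DF=(1 − 1107/37043·(0.976700+0.931300+0.907000))/(1+1107/37043) = 8893/10000 ≈ 0.889300
step 5 [2.5y] bond c/2=7/160: DF=(1688153/1600000 − 7/160·(0.976700+0.931300+0.907000+0.889300))/(1+7/160) = 2139/2500 ≈ 0.855600
step 6 [3y] zero: DF = P = 2089/2500 ≈ 0.835600
step 7 [3.5y] bond c/2=7/800: DF=(867627/1000000 − 7/800·(0.976700+0.931300+0.907000+0.889300+0.855600+0.835600))/(1+7/800) = 8133/10000 ≈ 0.813300
step 8 [4y] bond c/2=13/800: DF=(1429221/1600000 − 13/800·(0.976700+0.931300+0.907000+0.889300+0.855600+0.835600+0.813300))/(1+13/800) = 7797/10000 ≈ 0.779700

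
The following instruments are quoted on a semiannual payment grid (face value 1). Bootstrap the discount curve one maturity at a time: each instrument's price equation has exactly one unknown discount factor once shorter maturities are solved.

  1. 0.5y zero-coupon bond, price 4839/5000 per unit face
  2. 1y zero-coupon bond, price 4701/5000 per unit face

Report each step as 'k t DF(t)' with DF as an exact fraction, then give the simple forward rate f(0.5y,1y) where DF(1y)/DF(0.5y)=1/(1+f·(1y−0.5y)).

step 1 [0.5y] zero: DF = P = 4839/5000 ≈ 0.967800
step 2 [1y] zero: DF = P = 4701/5000 ≈ 0.940200

1 1/2 4839/5000
2 1 4701/5000
f(0.5y,1y) = ((4839/5000)/(4701/5000) − 1)/(1/2) = 92/1567 ≈ 5.8711%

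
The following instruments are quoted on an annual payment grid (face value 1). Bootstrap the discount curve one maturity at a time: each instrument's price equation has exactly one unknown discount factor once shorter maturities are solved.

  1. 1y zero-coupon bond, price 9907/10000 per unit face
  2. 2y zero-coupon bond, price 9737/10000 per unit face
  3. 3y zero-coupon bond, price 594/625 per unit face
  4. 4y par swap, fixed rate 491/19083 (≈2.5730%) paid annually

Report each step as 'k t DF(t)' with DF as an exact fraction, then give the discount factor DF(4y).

1 1 9907/10000
2 2 9737/10000
3 3 594/625
4 4 4509/5000
DF(4y) = 4509/5000 ≈ 0.901800

step 1 [1y] zero: DF = P = 9907/10000 ≈ 0.990700
step 2 [2y] zero: DF = P = 9737/10000 ≈ 0.973700
step 3 [3y] zero: DF = P = 594/625 ≈ 0.950400
step 4 [4y] swap r/1=491/19083: DF=(1 − 491/19083·(0.990700+0.973700+0.950400))/(1+491/19083) = 4509/5000 ≈ 0.901800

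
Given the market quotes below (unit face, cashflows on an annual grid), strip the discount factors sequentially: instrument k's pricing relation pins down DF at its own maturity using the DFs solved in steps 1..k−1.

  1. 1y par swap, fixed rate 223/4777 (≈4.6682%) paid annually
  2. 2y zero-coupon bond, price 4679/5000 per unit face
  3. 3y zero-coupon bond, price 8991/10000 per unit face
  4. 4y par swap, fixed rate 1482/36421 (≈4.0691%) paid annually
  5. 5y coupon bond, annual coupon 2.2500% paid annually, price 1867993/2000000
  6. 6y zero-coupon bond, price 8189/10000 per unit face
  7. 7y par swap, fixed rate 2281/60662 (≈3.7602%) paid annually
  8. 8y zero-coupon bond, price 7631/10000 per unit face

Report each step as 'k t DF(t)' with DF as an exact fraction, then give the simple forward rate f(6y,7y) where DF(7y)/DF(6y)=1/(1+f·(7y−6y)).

step 1 [1y] swap r/1=223/4777: DF=(1 − 223/4777·(0))/(1+223/4777) = 4777/5000 ≈ 0.955400
step 2 [2y] zero: DF = P = 4679/5000 ≈ 0.935800
step 3 [3y] zero: DF = P = 8991/10000 ≈ 0.899100
step 4 [4y] swap r/1=1482/36421: DF=(1 − 1482/36421·(0.955400+0.935800+0.899100))/(1+1482/36421) = 4259/5000 ≈ 0.851800
step 5 [5y] bond c/1=9/400: DF=(1867993/2000000 − 9/400·(0.955400+0.935800+0.899100+0.851800))/(1+9/400) = 8333/10000 ≈ 0.833300
step 6 [6y] zero: DF = P = 8189/10000 ≈ 0.818900
step 7 [7y] swap r/1=2281/60662: DF=(1 − 2281/60662·(0.955400+0.935800+0.899100+0.851800+0.833300+0.818900))/(1+2281/60662) = 7719/10000 ≈ 0.771900
step 8 [8y] zero: DF = P = 7631/10000 ≈ 0.763100

1 1 4777/5000
2 2 4679/5000
3 3 8991/10000
4 4 4259/5000
5 5 8333/10000
6 6 8189/10000
7 7 7719/10000
8 8 7631/10000
f(6y,7y) = ((8189/10000)/(7719/10000) − 1)/(1) = 470/7719 ≈ 6.0889%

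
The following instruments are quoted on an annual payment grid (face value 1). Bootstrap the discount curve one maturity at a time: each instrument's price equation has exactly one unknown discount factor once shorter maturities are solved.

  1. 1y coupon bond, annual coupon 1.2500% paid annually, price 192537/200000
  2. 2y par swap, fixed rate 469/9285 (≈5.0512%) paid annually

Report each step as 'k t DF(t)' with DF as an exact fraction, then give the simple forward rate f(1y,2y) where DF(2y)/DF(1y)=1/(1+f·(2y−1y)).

1 1 2377/2500
2 2 4531/5000
f(1y,2y) = ((2377/2500)/(4531/5000) − 1)/(1) = 223/4531 ≈ 4.9217%

step 1 [1y] bond c/1=1/80: DF=(192537/200000 − 1/80·(0))/(1+1/80) = 2377/2500 ≈ 0.950800
step 2 [2y] swap r/1=469/9285: DF=(1 − 469/9285·(0.950800))/(1+469/9285) = 4531/5000 ≈ 0.906200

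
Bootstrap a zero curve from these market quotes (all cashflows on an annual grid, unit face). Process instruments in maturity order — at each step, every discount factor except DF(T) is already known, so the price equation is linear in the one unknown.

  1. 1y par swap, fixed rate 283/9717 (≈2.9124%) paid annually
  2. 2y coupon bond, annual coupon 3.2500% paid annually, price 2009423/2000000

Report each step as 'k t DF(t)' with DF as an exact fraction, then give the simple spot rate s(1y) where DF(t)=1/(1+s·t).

step 1 [1y] swap r/1=283/9717: DF=(1 − 283/9717·(0))/(1+283/9717) = 9717/10000 ≈ 0.971700
step 2 [2y] bond c/1=13/400: DF=(2009423/2000000 − 13/400·(0.971700))/(1+13/400) = 377/400 ≈ 0.942500

1 1 9717/10000
2 2 377/400
s(1y) = (1/(9717/10000) − 1)/(1) = 283/9717 ≈ 2.9124%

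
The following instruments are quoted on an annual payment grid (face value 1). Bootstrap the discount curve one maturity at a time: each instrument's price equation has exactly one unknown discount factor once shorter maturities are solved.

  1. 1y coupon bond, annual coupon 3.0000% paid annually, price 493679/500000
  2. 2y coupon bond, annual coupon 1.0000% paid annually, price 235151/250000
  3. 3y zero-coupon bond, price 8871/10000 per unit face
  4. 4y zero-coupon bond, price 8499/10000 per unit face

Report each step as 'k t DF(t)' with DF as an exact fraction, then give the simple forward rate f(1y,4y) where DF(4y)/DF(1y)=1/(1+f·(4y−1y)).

1 1 4793/5000
2 2 4609/5000
3 3 8871/10000
4 4 8499/10000
f(1y,4y) = ((4793/5000)/(8499/10000) − 1)/(3) = 1087/25497 ≈ 4.2632%

step 1 [1y] bond c/1=3/100: DF=(493679/500000 − 3/100·(0))/(1+3/100) = 4793/5000 ≈ 0.958600
step 2 [2y] bond c/1=1/100: DF=(235151/250000 − 1/100·(0.958600))/(1+1/100) = 4609/5000 ≈ 0.921800
step 3 [3y] zero: DF = P = 8871/10000 ≈ 0.887100
step 4 [4y] zero: DF = P = 8499/10000 ≈ 0.849900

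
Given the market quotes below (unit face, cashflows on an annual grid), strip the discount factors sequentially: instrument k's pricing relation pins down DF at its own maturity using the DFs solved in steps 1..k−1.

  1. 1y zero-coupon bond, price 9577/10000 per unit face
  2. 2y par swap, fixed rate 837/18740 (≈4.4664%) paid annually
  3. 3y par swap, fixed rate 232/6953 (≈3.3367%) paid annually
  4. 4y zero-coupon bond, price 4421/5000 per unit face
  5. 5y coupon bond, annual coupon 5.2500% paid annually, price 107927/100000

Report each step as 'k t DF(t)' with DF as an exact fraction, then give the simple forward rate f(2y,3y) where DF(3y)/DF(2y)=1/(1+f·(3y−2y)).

step 1 [1y] zero: DF = P = 9577/10000 ≈ 0.957700
step 2 [2y] swap r/1=837/18740: DF=(1 − 837/18740·(0.957700))/(1+837/18740) = 9163/10000 ≈ 0.916300
step 3 [3y] swap r/1=232/6953: DF=(1 − 232/6953·(0.957700+0.916300))/(1+232/6953) = 567/625 ≈ 0.907200
step 4 [4y] zero: DF = P = 4421/5000 ≈ 0.884200
step 5 [5y] bond c/1=21/400: DF=(107927/100000 − 21/400·(0.957700+0.916300+0.907200+0.884200))/(1+21/400) = 4213/5000 ≈ 0.842600

1 1 9577/10000
2 2 9163/10000
3 3 567/625
4 4 4421/5000
5 5 4213/5000
f(2y,3y) = ((9163/10000)/(567/625) − 1)/(1) = 13/1296 ≈ 1.0031%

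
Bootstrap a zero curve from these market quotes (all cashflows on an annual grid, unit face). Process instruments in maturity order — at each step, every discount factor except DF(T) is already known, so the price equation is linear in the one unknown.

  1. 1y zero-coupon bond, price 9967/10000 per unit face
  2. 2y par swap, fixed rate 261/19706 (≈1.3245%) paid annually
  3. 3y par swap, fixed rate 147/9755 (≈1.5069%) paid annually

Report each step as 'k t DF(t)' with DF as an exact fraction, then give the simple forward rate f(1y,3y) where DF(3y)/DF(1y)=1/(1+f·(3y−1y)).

step 1 [1y] zero: DF = P = 9967/10000 ≈ 0.996700
step 2 [2y] swap r/1=261/19706: DF=(1 − 261/19706·(0.996700))/(1+261/19706) = 9739/10000 ≈ 0.973900
step 3 [3y] swap r/1=147/9755: DF=(1 − 147/9755·(0.996700+0.973900))/(1+147/9755) = 9559/10000 ≈ 0.955900

1 1 9967/10000
2 2 9739/10000
3 3 9559/10000
f(1y,3y) = ((9967/10000)/(9559/10000) − 1)/(2) = 204/9559 ≈ 2.1341%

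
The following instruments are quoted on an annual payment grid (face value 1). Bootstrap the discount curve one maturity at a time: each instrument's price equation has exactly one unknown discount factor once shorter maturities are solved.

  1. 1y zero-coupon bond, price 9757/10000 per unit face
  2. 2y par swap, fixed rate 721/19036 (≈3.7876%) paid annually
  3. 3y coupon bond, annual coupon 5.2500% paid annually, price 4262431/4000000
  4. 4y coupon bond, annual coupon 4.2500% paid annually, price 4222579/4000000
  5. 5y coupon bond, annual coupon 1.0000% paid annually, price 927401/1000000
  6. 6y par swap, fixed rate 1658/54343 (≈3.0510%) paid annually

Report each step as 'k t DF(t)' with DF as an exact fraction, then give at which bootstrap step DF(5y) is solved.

step 1 [1y] zero: DF = P = 9757/10000 ≈ 0.975700
step 2 [2y] swap r/1=721/19036: DF=(1 − 721/19036·(0.975700))/(1+721/19036) = 9279/10000 ≈ 0.927900
step 3 [3y] bond c/1=21/400: DF=(4262431/4000000 − 21/400·(0.975700+0.927900))/(1+21/400) = 367/400 ≈ 0.917500
step 4 [4y] bond c/1=17/400: DF=(4222579/4000000 − 17/400·(0.975700+0.927900+0.917500))/(1+17/400) = 561/625 ≈ 0.897600
step 5 [5y] bond c/1=1/100: DF=(927401/1000000 − 1/100·(0.975700+0.927900+0.917500+0.897600))/(1+1/100) = 4407/5000 ≈ 0.881400
step 6 [6y] swap r/1=1658/54343: DF=(1 − 1658/54343·(0.975700+0.927900+0.917500+0.897600+0.881400))/(1+1658/54343) = 4171/5000 ≈ 0.834200

1 1 9757/10000
2 2 9279/10000
3 3 367/400
4 4 561/625
5 5 4407/5000
6 6 4171/5000
DF(5y) is solved at step 5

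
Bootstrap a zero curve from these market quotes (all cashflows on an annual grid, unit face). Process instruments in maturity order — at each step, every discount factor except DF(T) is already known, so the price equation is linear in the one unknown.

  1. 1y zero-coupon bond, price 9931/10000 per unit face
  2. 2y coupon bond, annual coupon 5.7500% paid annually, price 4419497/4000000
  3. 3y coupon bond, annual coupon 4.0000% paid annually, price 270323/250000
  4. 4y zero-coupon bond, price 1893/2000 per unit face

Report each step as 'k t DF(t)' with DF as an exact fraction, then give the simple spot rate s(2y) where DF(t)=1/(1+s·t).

1 1 9931/10000
2 2 2477/2500
3 3 4817/5000
4 4 1893/2000
s(2y) = (1/(2477/2500) − 1)/(2) = 23/4954 ≈ 0.4643%

step 1 [1y] zero: DF = P = 9931/10000 ≈ 0.993100
step 2 [2y] bond c/1=23/400: DF=(4419497/4000000 − 23/400·(0.993100))/(1+23/400) = 2477/2500 ≈ 0.990800
step 3 [3y] bond c/1=1/25: DF=(270323/250000 − 1/25·(0.993100+0.990800))/(1+1/25) = 4817/5000 ≈ 0.963400
step 4 [4y] zero: DF = P = 1893/2000 ≈ 0.946500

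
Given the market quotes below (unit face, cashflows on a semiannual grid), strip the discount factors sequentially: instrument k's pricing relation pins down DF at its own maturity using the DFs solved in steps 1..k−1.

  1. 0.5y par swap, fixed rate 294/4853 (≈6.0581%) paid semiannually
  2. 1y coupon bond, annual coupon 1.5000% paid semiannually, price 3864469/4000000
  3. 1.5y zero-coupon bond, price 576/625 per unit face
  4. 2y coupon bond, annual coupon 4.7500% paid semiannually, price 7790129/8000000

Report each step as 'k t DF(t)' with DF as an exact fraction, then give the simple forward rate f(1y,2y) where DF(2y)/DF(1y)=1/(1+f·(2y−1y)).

step 1 [0.5y] swap r/2=147/4853: DF=(1 − 147/4853·(0))/(1+147/4853) = 4853/5000 ≈ 0.970600
step 2 [1y] bond c/2=3/400: DF=(3864469/4000000 − 3/400·(0.970600))/(1+3/400) = 9517/10000 ≈ 0.951700
step 3 [1.5y] zero: DF = P = 576/625 ≈ 0.921600
step 4 [2y] bond c/2=19/800: DF=(7790129/8000000 − 19/800·(0.970600+0.951700+0.921600))/(1+19/800) = 2213/2500 ≈ 0.885200

1 1/2 4853/5000
2 1 9517/10000
3 3/2 576/625
4 2 2213/2500
f(1y,2y) = ((9517/10000)/(2213/2500) − 1)/(1) = 665/8852 ≈ 7.5124%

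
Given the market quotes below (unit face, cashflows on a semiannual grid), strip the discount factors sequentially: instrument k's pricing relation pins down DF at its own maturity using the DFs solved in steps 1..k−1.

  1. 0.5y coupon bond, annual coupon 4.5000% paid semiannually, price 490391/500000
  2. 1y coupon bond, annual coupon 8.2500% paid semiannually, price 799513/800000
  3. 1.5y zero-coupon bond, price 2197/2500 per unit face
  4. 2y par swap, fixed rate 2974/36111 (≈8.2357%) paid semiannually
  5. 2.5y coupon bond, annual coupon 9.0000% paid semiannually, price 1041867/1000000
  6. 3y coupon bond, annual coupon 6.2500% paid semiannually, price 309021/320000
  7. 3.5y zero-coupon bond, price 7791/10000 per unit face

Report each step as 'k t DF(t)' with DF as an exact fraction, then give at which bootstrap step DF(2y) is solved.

step 1 [0.5y] bond c/2=9/400: DF=(490391/500000 − 9/400·(0))/(1+9/400) = 1199/1250 ≈ 0.959200
step 2 [1y] bond c/2=33/800: DF=(799513/800000 − 33/800·(0.959200))/(1+33/800) = 4609/5000 ≈ 0.921800
step 3 [1.5y] zero: DF = P = 2197/2500 ≈ 0.878800
step 4 [2y] swap r/2=1487/36111: DF=(1 − 1487/36111·(0.959200+0.921800+0.878800))/(1+1487/36111) = 8513/10000 ≈ 0.851300
step 5 [2.5y] bond c/2=9/200: DF=(1041867/1000000 − 9/200·(0.959200+0.921800+0.878800+0.851300))/(1+9/200) = 1683/2000 ≈ 0.841500
step 6 [3y] bond c/2=1/32: DF=(309021/320000 − 1/32·(0.959200+0.921800+0.878800+0.851300+0.841500))/(1+1/32) = 1603/2000 ≈ 0.801500
step 7 [3.5y] zero: DF = P = 7791/10000 ≈ 0.779100

1 1/2 1199/1250
2 1 4609/5000
3 3/2 2197/2500
4 2 8513/10000
5 5/2 1683/2000
6 3 1603/2000
7 7/2 7791/10000
DF(2y) is solved at step 4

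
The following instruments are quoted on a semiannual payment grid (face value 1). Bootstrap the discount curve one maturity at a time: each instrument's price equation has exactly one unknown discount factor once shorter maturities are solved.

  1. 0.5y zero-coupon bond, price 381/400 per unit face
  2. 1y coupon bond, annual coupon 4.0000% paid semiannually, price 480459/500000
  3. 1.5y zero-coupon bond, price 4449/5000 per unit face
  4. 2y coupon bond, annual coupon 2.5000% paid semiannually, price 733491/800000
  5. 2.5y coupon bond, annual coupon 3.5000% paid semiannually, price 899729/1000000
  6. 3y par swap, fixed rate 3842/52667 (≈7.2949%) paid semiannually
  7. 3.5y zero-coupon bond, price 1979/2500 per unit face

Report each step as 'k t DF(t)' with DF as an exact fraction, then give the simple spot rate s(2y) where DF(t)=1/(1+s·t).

1 1/2 381/400
2 1 4617/5000
3 3/2 4449/5000
4 2 4357/5000
5 5/2 8217/10000
6 3 8079/10000
7 7/2 1979/2500
s(2y) = (1/(4357/5000) − 1)/(2) = 643/8714 ≈ 7.3789%

step 1 [0.5y] zero: DF = P = 381/400 ≈ 0.952500
step 2 [1y] bond c/2=1/50: DF=(480459/500000 − 1/50·(0.952500))/(1+1/50) = 4617/5000 ≈ 0.923400
step 3 [1.5y] zero: DF = P = 4449/5000 ≈ 0.889800
step 4 [2y] bond c/2=1/80: DF=(733491/800000 − 1/80·(0.952500+0.923400+0.889800))/(1+1/80) = 4357/5000 ≈ 0.871400
step 5 [2.5y] bond c/2=7/400: DF=(899729/1000000 − 7/400·(0.952500+0.923400+0.889800+0.871400))/(1+7/400) = 8217/10000 ≈ 0.821700
step 6 [3y] swap r/2=1921/52667: DF=(1 − 1921/52667·(0.952500+0.923400+0.889800+0.871400+0.821700))/(1+1921/52667) = 8079/10000 ≈ 0.807900
step 7 [3.5y] zero: DF = P = 1979/2500 ≈ 0.791600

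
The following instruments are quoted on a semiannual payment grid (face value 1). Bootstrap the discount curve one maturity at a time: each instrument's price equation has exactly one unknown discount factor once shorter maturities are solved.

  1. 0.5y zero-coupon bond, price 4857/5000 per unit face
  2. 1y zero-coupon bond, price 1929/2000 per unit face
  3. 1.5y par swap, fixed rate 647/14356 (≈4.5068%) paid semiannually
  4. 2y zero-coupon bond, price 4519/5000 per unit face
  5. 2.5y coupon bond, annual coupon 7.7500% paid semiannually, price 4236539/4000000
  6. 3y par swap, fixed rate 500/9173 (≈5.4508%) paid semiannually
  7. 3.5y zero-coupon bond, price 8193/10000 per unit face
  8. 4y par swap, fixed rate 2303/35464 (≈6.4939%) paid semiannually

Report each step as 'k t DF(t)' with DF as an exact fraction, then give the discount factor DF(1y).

step 1 [0.5y] zero: DF = P = 4857/5000 ≈ 0.971400
step 2 [1y] zero: DF = P = 1929/2000 ≈ 0.964500
step 3 [1.5y] swap r/2=647/28712: DF=(1 − 647/28712·(0.971400+0.964500))/(1+647/28712) = 9353/10000 ≈ 0.935300
step 4 [2y] zero: DF = P = 4519/5000 ≈ 0.903800
step 5 [2.5y] bond c/2=31/800: DF=(4236539/4000000 − 31/800·(0.971400+0.964500+0.935300+0.903800))/(1+31/800) = 2197/2500 ≈ 0.878800
step 6 [3y] swap r/2=250/9173: DF=(1 − 250/9173·(0.971400+0.964500+0.935300+0.903800+0.878800))/(1+250/9173) = 17/20 ≈ 0.850000
step 7 [3.5y] zero: DF = P = 8193/10000 ≈ 0.819300
step 8 [4y] swap r/2=2303/70928: DF=(1 − 2303/70928·(0.971400+0.964500+0.935300+0.903800+0.878800+0.850000+0.819300))/(1+2303/70928) = 7697/10000 ≈ 0.769700

1 1/2 4857/5000
2 1 1929/2000
3 3/2 9353/10000
4 2 4519/5000
5 5/2 2197/2500
6 3 17/20
7 7/2 8193/10000
8 4 7697/10000
DF(1y) = 1929/2000 ≈ 0.964500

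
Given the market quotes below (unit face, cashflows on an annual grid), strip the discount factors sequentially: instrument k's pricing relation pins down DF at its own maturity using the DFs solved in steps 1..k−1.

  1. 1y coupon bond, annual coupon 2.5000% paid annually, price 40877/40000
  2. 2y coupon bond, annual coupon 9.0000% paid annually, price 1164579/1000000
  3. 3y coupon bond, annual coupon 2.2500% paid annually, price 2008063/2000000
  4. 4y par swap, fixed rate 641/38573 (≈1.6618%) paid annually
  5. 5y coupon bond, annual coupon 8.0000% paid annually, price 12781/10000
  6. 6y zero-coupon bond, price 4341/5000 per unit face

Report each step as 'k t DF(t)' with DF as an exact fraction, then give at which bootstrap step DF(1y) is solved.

step 1 [1y] bond c/1=1/40: DF=(40877/40000 − 1/40·(0))/(1+1/40) = 997/1000 ≈ 0.997000
step 2 [2y] bond c/1=9/100: DF=(1164579/1000000 − 9/100·(0.997000))/(1+9/100) = 9861/10000 ≈ 0.986100
step 3 [3y] bond c/1=9/400: DF=(2008063/2000000 − 9/400·(0.997000+0.986100))/(1+9/400) = 9383/10000 ≈ 0.938300
step 4 [4y] swap r/1=641/38573: DF=(1 − 641/38573·(0.997000+0.986100+0.938300))/(1+641/38573) = 9359/10000 ≈ 0.935900
step 5 [5y] bond c/1=2/25: DF=(12781/10000 − 2/25·(0.997000+0.986100+0.938300+0.935900))/(1+2/25) = 8977/10000 ≈ 0.897700
step 6 [6y] zero: DF = P = 4341/5000 ≈ 0.868200

1 1 997/1000
2 2 9861/10000
3 3 9383/10000
4 4 9359/10000
5 5 8977/10000
6 6 4341/5000
DF(1y) is solved at step 1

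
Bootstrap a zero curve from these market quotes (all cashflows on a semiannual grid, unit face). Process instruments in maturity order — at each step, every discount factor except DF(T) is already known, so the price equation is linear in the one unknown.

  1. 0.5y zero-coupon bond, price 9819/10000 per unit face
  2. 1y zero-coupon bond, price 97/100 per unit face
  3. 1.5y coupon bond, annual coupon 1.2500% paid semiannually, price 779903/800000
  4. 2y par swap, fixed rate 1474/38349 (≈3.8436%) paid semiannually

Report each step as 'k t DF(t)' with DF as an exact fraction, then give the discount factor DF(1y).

1 1/2 9819/10000
2 1 97/100
3 3/2 9567/10000
4 2 9263/10000
DF(1y) = 97/100 ≈ 0.970000

step 1 [0.5y] zero: DF = P = 9819/10000 ≈ 0.981900
step 2 [1y] zero: DF = P = 97/100 ≈ 0.970000
step 3 [1.5y] bond c/2=1/160: DF=(779903/800000 − 1/160·(0.981900+0.970000))/(1+1/160) = 9567/10000 ≈ 0.956700
step 4 [2y] swap r/2=737/38349: DF=(1 − 737/38349·(0.981900+0.970000+0.956700))/(1+737/38349) = 9263/10000 ≈ 0.926300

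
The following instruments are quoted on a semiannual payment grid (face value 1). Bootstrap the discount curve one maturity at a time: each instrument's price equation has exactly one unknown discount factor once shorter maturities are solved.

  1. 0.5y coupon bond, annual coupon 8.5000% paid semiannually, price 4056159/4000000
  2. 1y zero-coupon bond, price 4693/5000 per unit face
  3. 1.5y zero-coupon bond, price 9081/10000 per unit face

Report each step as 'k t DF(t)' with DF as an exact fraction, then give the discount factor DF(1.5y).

step 1 [0.5y] bond c/2=17/400: DF=(4056159/4000000 − 17/400·(0))/(1+17/400) = 9727/10000 ≈ 0.972700
step 2 [1y] zero: DF = P = 4693/5000 ≈ 0.938600
step 3 [1.5y] zero: DF = P = 9081/10000 ≈ 0.908100

1 1/2 9727/10000
2 1 4693/5000
3 3/2 9081/10000
DF(1.5y) = 9081/10000 ≈ 0.908100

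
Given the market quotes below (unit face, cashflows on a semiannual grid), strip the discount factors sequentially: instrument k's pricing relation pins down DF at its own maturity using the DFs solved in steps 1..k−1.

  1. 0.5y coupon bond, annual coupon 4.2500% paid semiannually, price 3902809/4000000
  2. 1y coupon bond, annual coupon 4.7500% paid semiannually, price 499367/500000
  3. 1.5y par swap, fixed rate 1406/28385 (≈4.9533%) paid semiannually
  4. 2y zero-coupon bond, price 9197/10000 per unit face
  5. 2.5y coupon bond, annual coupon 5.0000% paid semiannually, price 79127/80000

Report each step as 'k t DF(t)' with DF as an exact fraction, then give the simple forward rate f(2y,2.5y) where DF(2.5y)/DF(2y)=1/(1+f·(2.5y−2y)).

1 1/2 4777/5000
2 1 4767/5000
3 3/2 9297/10000
4 2 9197/10000
5 5/2 8733/10000
f(2y,2.5y) = ((9197/10000)/(8733/10000) − 1)/(1/2) = 928/8733 ≈ 10.6264%

step 1 [0.5y] bond c/2=17/800: DF=(3902809/4000000 − 17/800·(0))/(1+17/800) = 4777/5000 ≈ 0.955400
step 2 [1y] bond c/2=19/800: DF=(499367/500000 − 19/800·(0.955400))/(1+19/800) = 4767/5000 ≈ 0.953400
step 3 [1.5y] swap r/2=703/28385: DF=(1 − 703/28385·(0.955400+0.953400))/(1+703/28385) = 9297/10000 ≈ 0.929700
step 4 [2y] zero: DF = P = 9197/10000 ≈ 0.919700
step 5 [2.5y] bond c/2=1/40: DF=(79127/80000 − 1/40·(0.955400+0.953400+0.929700+0.919700))/(1+1/40) = 8733/10000 ≈ 0.873300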